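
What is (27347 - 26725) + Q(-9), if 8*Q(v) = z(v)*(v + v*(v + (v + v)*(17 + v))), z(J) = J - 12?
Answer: -2969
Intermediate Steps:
z(J) = -12 + J
Q(v) = (-12 + v)*(v + v*(v + 2*v*(17 + v)))/8 (Q(v) = ((-12 + v)*(v + v*(v + (v + v)*(17 + v))))/8 = ((-12 + v)*(v + v*(v + (2*v)*(17 + v))))/8 = ((-12 + v)*(v + v*(v + 2*v*(17 + v))))/8 = (-12 + v)*(v + v*(v + 2*v*(17 + v)))/8)
(27347 - 26725) + Q(-9) = (27347 - 26725) + (⅛)*(-9)*(-12 - 9)*(1 + 2*(-9)² + 35*(-9)) = 622 + (⅛)*(-9)*(-21)*(1 + 2*81 - 315) = 622 + (⅛)*(-9)*(-21)*(1 + 162 - 315) = 622 + (⅛)*(-9)*(-21)*(-152) = 622 - 3591 = -2969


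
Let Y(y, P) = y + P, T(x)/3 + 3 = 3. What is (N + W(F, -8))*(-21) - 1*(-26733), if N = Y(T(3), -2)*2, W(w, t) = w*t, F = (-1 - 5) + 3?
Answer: 26313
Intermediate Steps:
T(x) = 0 (T(x) = -9 + 3*3 = -9 + 9 = 0)
F = -3 (F = -6 + 3 = -3)
Y(y, P) = P + y
W(w, t) = t*w
N = -4 (N = (-2 + 0)*2 = -2*2 = -4)
(N + W(F, -8))*(-21) - 1*(-26733) = (-4 - 8*(-3))*(-21) - 1*(-26733) = (-4 + 24)*(-21) + 26733 = 20*(-21) + 26733 = -420 + 26733 = 26313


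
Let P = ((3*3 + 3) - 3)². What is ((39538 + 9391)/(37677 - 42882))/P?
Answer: -48929/421605 ≈ -0.11605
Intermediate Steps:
P = 81 (P = ((9 + 3) - 3)² = (12 - 3)² = 9² = 81)
((39538 + 9391)/(37677 - 42882))/P = ((39538 + 9391)/(37677 - 42882))/81 = (48929/(-5205))*(1/81) = (48929*(-1/5205))*(1/81) = -48929/5205*1/81 = -48929/421605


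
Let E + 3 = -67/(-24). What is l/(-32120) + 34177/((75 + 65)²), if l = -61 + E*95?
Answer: 329804627/188865600 ≈ 1.7462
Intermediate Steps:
E = -5/24 (E = -3 - 67/(-24) = -3 - 67*(-1/24) = -3 + 67/24 = -5/24 ≈ -0.20833)
l = -1939/24 (l = -61 - 5/24*95 = -61 - 475/24 = -1939/24 ≈ -80.792)
l/(-32120) + 34177/((75 + 65)²) = -1939/24/(-32120) + 34177/((75 + 65)²) = -1939/24*(-1/32120) + 34177/(140²) = 1939/770880 + 34177/19600 = 329804627/188865600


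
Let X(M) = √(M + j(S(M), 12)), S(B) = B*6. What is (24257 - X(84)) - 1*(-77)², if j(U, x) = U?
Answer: 18328 - 14*√3 ≈ 18304.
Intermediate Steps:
S(B) = 6*B
X(M) = √7*√M (X(M) = √(M + 6*M) = √(7*M) = √7*√M)
(24257 - X(84)) - 1*(-77)² = (24257 - √7*√84) - 1*(-77)² = (24257 - √7*2*√21) - 1*5929 = (24257 - 14*√3) - 5929 = 18328 - 14*√3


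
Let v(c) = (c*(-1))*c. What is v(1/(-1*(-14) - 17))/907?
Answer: -1/8163 ≈ -0.00012250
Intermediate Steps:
v(c) = -c**2 (v(c) = (-c)*c = -c**2)
v(1/(-1*(-14) - 17))/907 = -(1/(-1*(-14) - 17))**2/907 = -(1/(14 - 17))**2*(1/907) = -(1/(-3))**2*(1/907) = -(-1/3)**2*(1/907) = -1*1/9*(1/907) = -1/9*1/907 = -1/8163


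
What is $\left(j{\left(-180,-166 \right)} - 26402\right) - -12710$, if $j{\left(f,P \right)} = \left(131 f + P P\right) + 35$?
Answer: $-9681$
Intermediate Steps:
$j{\left(f,P \right)} = 35 + P^{2} + 131 f$ ($j{\left(f,P \right)} = \left(131 f + P^{2}\right) + 35 = \left(P^{2} + 131 f\right) + 35 = 35 + P^{2} + 131 f$)
$\left(j{\left(-180,-166 \right)} - 26402\right) - -12710 = \left(\left(35 + \left(-166\right)^{2} + 131 \left(-180\right)\right) - 26402\right) - -12710 = \left(\left(35 + 27556 - 23580\right) - 26402\right) + 12710 = \left(4011 - 26402\right) + 12710 = -22391 + 12710 = -9681$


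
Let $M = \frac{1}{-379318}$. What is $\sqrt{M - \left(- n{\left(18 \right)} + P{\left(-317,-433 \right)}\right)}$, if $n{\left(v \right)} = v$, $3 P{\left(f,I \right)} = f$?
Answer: $\frac{5 \sqrt{6405632964366}}{1137954} \approx 11.121$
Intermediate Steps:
$M = - \frac{1}{379318} \approx -2.6363 \cdot 10^{-6}$
$P{\left(f,I \right)} = \frac{f}{3}$
$\sqrt{M - \left(- n{\left(18 \right)} + P{\left(-317,-433 \right)}\right)} = \sqrt{- \frac{1}{379318} - \left(-18 + \frac{1}{3} \left(-317\right)\right)} = \sqrt{- \frac{1}{379318} + \left(18 - - \frac{317}{3}\right)} = \sqrt{- \frac{1}{379318} + \left(18 + \frac{317}{3}\right)} = \sqrt{- \frac{1}{379318} + \frac{371}{3}} = \sqrt{\frac{140726975}{1137954}} = \frac{5 \sqrt{6405632964366}}{1137954}$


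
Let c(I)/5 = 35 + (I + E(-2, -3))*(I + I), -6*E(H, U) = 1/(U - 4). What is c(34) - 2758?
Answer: 188687/21 ≈ 8985.1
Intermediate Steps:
E(H, U) = -1/(6*(-4 + U)) (E(H, U) = -1/(6*(U - 4)) = -1/(6*(-4 + U)))
c(I) = 175 + 10*I*(1/42 + I) (c(I) = 5*(35 + (I - 1/(-24 + 6*(-3)))*(I + I)) = 5*(35 + (I - 1/(-24 - 18))*(2*I)) = 5*(35 + (I - 1/(-42))*(2*I)) = 5*(35 + (I - 1*(-1/42))*(2*I)) = 5*(35 + (I + 1/42)*(2*I)) = 5*(35 + (1/42 + I)*(2*I)) = 5*(35 + 2*I*(1/42 + I)) = 175 + 10*I*(1/42 + I))
c(34) - 2758 = (175 + 10*34**2 + (5/21)*34) - 2758 = (175 + 10*1156 + 170/21) - 2758 = (175 + 11560 + 170/21) - 2758 = 246605/21 - 2758 = 188687/21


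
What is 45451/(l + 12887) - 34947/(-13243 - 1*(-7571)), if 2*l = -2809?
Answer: 1318153999/130257480 ≈ 10.120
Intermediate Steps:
l = -2809/2 (l = (½)*(-2809) = -2809/2 ≈ -1404.5)
45451/(l + 12887) - 34947/(-13243 - 1*(-7571)) = 45451/(-2809/2 + 12887) - 34947/(-13243 - 1*(-7571)) = 45451/(22965/2) - 34947/(-13243 + 7571) = 45451*(2/22965) - 34947/(-5672) = 90902/22965 - 34947*(-1/5672) = 90902/22965 + 34947/5672 = 1318153999/130257480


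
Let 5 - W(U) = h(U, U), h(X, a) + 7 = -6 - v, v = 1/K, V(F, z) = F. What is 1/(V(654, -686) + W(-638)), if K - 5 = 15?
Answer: 20/13441 ≈ 0.0014880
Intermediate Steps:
K = 20 (K = 5 + 15 = 20)
v = 1/20 ≈ 0.050000
h(X, a) = -261/20 (h(X, a) = -7 + (-6 - 1*1/20) = -7 + (-6 - 1/20) = -7 - 121/20 = -261/20)
W(U) = 361/20 (W(U) = 5 - 1*(-261/20) = 5 + 261/20 = 361/20)
1/(V(654, -686) + W(-638)) = 1/(654 + 361/20) = 1/(13441/20) = 20/13441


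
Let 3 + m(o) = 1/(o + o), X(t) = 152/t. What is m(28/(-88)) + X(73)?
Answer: -1272/511 ≈ -2.4892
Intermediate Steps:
m(o) = -3 + 1/(2*o) (m(o) = -3 + 1/(o + o) = -3 + 1/(2*o))
m(28/(-88)) + X(73) = (-3 + 1/(2*((28/(-88))))) + 152/73 = (-3 + 1/(2*((28*(-1/88))))) + 152*(1/73) = (-3 + 1/(2*(-7/22))) + 152/73 = (-3 + (½)*(-22/7)) + 152/73 = (-3 - 11/7) + 152/73 = -32/7 + 152/73 = -1272/511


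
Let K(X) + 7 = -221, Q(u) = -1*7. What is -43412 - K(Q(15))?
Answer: -43184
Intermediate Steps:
Q(u) = -7
K(X) = -228 (K(X) = -7 - 221 = -228)
-43412 - K(Q(15)) = -43412 - 1*(-228) = -43412 + 228 = -43184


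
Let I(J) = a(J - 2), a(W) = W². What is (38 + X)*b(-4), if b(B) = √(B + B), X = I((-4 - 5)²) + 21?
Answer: 12600*I*√2 ≈ 17819.0*I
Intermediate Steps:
I(J) = (-2 + J)² (I(J) = (J - 2)² = (-2 + J)²)
X = 6262 (X = (-2 + (-4 - 5)²)² + 21 = (-2 + (-9)²)² + 21 = (-2 + 81)² + 21 = 79² + 21 = 6241 + 21 = 6262)
b(B) = √2*√B (b(B) = √(2*B) = √2*√B)
(38 + X)*b(-4) = (38 + 6262)*(√2*√(-4)) = 6300*(√2*(2*I)) = 6300*(2*I*√2) = 12600*I*√2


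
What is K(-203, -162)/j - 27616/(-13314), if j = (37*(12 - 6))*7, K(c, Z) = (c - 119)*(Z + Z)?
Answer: 17046884/246309 ≈ 69.209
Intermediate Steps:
K(c, Z) = 2*Z*(-119 + c) (K(c, Z) = (-119 + c)*(2*Z) = 2*Z*(-119 + c))
j = 1554 (j = (37*6)*7 = 222*7 = 1554)
K(-203, -162)/j - 27616/(-13314) = (2*(-162)*(-119 - 203))/1554 - 27616/(-13314) = (2*(-162)*(-322))*(1/1554) - 27616*(-1/13314) = 104328*(1/1554) + 13808/6657 = 2484/37 + 13808/6657 = 17046884/246309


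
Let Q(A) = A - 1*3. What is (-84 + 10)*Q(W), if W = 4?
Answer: -74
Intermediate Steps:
Q(A) = -3 + A (Q(A) = A - 3 = -3 + A)
(-84 + 10)*Q(W) = (-84 + 10)*(-3 + 4) = -74*1 = -74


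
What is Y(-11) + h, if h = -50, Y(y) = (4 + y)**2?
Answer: -1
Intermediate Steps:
Y(-11) + h = (4 - 11)**2 - 50 = (-7)**2 - 50 = 49 - 50 = -1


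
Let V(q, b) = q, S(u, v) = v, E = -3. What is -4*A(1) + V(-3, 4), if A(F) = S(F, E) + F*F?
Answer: 5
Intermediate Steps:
A(F) = -3 + F**2 (A(F) = -3 + F*F = -3 + F**2)
-4*A(1) + V(-3, 4) = -4*(-3 + 1**2) - 3 = -4*(-3 + 1) - 3 = -4*(-2) - 3 = 8 - 3 = 5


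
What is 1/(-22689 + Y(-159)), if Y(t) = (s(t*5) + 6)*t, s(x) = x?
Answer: 1/102762 ≈ 9.7312e-6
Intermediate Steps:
Y(t) = t*(6 + 5*t) (Y(t) = (t*5 + 6)*t = (5*t + 6)*t = (6 + 5*t)*t = t*(6 + 5*t))
1/(-22689 + Y(-159)) = 1/(-22689 - 159*(6 + 5*(-159))) = 1/(-22689 - 159*(6 - 795)) = 1/(-22689 - 159*(-789)) = 1/(-22689 + 125451) = 1/102762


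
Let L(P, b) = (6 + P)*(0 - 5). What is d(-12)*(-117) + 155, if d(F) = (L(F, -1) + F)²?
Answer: -37753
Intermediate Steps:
L(P, b) = -30 - 5*P (L(P, b) = (6 + P)*(-5) = -30 - 5*P)
d(F) = (-30 - 4*F)² (d(F) = ((-30 - 5*F) + F)² = (-30 - 4*F)²)
d(-12)*(-117) + 155 = (4*(15 + 2*(-12))²)*(-117) + 155 = (4*(15 - 24)²)*(-117) + 155 = (4*(-9)²)*(-117) + 155 = (4*81)*(-117) + 155 = 324*(-117) + 155 = -37908 + 155 = -37753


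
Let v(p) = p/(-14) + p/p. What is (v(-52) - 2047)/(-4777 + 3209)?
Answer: 1787/1372 ≈ 1.3025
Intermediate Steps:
v(p) = 1 - p/14 (v(p) = p*(-1/14) + 1 = -p/14 + 1 = 1 - p/14)
(v(-52) - 2047)/(-4777 + 3209) = ((1 - 1/14*(-52)) - 2047)/(-4777 + 3209) = ((1 + 26/7) - 2047)/(-1568) = (33/7 - 2047)*(-1/1568) = -14296/7*(-1/1568) = 1787/1372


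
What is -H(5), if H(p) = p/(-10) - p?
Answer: 11/2 ≈ 5.5000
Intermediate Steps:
H(p) = -11*p/10 (H(p) = p*(-1/10) - p = -p/10 - p = -11*p/10)
-H(5) = -(-11)*5/10 = -1*(-11/2) = 11/2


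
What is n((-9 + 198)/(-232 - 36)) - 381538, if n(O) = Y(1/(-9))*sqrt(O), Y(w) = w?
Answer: -381538 - I*sqrt(1407)/402 ≈ -3.8154e+5 - 0.093308*I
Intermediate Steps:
n(O) = -sqrt(O)/9 (n(O) = sqrt(O)/(-9) = -sqrt(O)/9)
n((-9 + 198)/(-232 - 36)) - 381538 = -sqrt(-9 + 198)*(I*sqrt(67)/134)/9 - 381538 = -3*sqrt(21)*(I*sqrt(67)/134)/9 - 381538 = -3*I*sqrt(1407)/134/9 - 381538 = -I*sqrt(1407)/402 - 381538 = -381538 - I*sqrt(1407)/402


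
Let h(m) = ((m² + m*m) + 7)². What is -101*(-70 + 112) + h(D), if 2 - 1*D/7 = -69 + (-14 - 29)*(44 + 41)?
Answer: 1851073050773512783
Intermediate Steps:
D = 26082 (D = 14 - 7*(-69 + (-14 - 29)*(44 + 41)) = 14 - 7*(-69 - 43*85) = 14 - 7*(-69 - 3655) = 14 - 7*(-3724) = 14 + 26068 = 26082)
h(m) = (7 + 2*m²)² (h(m) = ((m² + m²) + 7)² = (2*m² + 7)² = (7 + 2*m²)²)
-101*(-70 + 112) + h(D) = -101*(-70 + 112) + (7 + 2*26082²)² = -101*42 + (7 + 2*680270724)² = -4242 + (7 + 1360541448)² = -4242 + 1360541455² = -4242 + 1851073050773517025 = 1851073050773512783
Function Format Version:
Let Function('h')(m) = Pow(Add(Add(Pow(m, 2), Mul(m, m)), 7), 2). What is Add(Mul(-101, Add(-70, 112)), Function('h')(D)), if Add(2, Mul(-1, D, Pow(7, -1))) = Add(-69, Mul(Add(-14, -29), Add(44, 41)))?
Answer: 1851073050773512783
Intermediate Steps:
D = 26082 (D = Add(14, Mul(-7, Add(-69, Mul(Add(-14, -29), Add(44, 41))))) = Add(14, Mul(-7, Add(-69, Mul(-43, 85)))) = Add(14, Mul(-7, Add(-69, -3655))) = Add(14, Mul(-7, -3724)) = Add(14, 26068) = 26082)
Function('h')(m) = Pow(Add(7, Mul(2, Pow(m, 2))), 2) (Function('h')(m) = Pow(Add(Add(Pow(m, 2), Pow(m, 2)), 7), 2) = Pow(Add(Mul(2, Pow(m, 2)), 7), 2) = Pow(Add(7, Mul(2, Pow(m, 2))), 2))
Add(Mul(-101, Add(-70, 112)), Function('h')(D)) = Add(Mul(-101, Add(-70, 112)), Pow(Add(7, Mul(2, Pow(26082, 2))), 2)) = Add(Mul(-101, 42), Pow(Add(7, Mul(2, 680270724)), 2)) = Add(-4242, Pow(Add(7, 1360541448), 2)) = Add(-4242, Pow(1360541455, 2)) = Add(-4242, 1851073050773517025) = 1851073050773512783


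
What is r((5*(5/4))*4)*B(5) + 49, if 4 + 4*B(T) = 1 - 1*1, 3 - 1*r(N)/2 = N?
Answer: 93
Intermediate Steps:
r(N) = 6 - 2*N
B(T) = -1 (B(T) = -1 + (1 - 1*1)/4 = -1 + (1 - 1)/4 = -1 + (¼)*0 = -1 + 0 = -1)
r((5*(5/4))*4)*B(5) + 49 = (6 - 2*5*(5/4)*4)*(-1) + 49 = (6 - 25*4/2)*(-1) + 49 = (6 - 2*25)*(-1) + 49 = (6 - 50)*(-1) + 49 = -44*(-1) + 49 = 44 + 49 = 93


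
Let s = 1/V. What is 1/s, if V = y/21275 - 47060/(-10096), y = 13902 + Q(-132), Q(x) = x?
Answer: 57011171/10739620 ≈ 5.3085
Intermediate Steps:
y = 13770 (y = 13902 - 132 = 13770)
V = 57011171/10739620 (V = 13770/21275 - 47060/(-10096) = 13770*(1/21275) - 47060*(-1/10096) = 2754/4255 + 11765/2524 = 57011171/10739620 ≈ 5.3085)
s = 10739620/57011171 (s = 1/(57011171/10739620) = 10739620/57011171 ≈ 0.18838)
1/s = 1/(10739620/57011171) = 57011171/10739620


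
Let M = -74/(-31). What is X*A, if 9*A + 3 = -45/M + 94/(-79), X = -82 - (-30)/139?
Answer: 765629116/3656673 ≈ 209.38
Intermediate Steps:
X = -11368/139 (X = -82 - (-30)/139 = -82 - 1*(-30/139) = -82 + 30/139 = -11368/139 ≈ -81.784)
M = 74/31 (M = -74*(-1/31) = 74/31 ≈ 2.3871)
A = -134699/52614 (A = -1/3 + (-45/74/31 + 94/(-79))/9 = -1/3 + (-45*31/74 + 94*(-1/79))/9 = -1/3 + (-1395/74 - 94/79)/9 = -1/3 + (1/9)*(-117161/5846) = -1/3 - 117161/52614 = -134699/52614 ≈ -2.5601)
X*A = -11368/139*(-134699/52614) = 765629116/3656673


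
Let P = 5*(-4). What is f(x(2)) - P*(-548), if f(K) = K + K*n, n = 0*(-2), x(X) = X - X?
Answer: -10960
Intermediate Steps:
x(X) = 0
n = 0
P = -20
f(K) = K (f(K) = K + K*0 = K + 0 = K)
f(x(2)) - P*(-548) = 0 - (-20)*(-548) = 0 - 1*10960 = 0 - 10960 = -10960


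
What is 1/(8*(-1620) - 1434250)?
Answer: -1/1447210 ≈ -6.9098e-7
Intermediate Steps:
1/(8*(-1620) - 1434250) = 1/(-12960 - 1434250) = 1/(-1447210) = -1/1447210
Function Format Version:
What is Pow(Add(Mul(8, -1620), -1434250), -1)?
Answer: Rational(-1, 1447210) ≈ -6.9098e-7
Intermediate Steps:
Pow(Add(Mul(8, -1620), -1434250), -1) = Pow(Add(-12960, -1434250), -1) = Pow(-1447210, -1) = Rational(-1, 1447210)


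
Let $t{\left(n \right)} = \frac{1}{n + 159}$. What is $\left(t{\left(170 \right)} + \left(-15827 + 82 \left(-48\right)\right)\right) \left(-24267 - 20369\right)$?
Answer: $\frac{290224432536}{329} \approx 8.8214 \cdot 10^{8}$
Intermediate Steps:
$t{\left(n \right)} = \frac{1}{159 + n}$
$\left(t{\left(170 \right)} + \left(-15827 + 82 \left(-48\right)\right)\right) \left(-24267 - 20369\right) = \left(\frac{1}{159 + 170} + \left(-15827 + 82 \left(-48\right)\right)\right) \left(-24267 - 20369\right) = \left(\frac{1}{329} - 19763\right) \left(-44636\right) = \left(- \frac{6502026}{329}\right) \left(-44636\right) = \frac{290224432536}{329}$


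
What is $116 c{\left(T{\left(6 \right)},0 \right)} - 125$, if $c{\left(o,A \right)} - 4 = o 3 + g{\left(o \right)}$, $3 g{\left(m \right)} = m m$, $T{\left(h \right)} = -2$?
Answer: $- \frac{607}{3} \approx -202.33$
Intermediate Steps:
$g{\left(m \right)} = \frac{m^{2}}{3}$ ($g{\left(m \right)} = \frac{m m}{3} = \frac{m^{2}}{3}$)
$c{\left(o,A \right)} = 4 + 3 o + \frac{o^{2}}{3}$ ($c{\left(o,A \right)} = 4 + \left(o 3 + \frac{o^{2}}{3}\right) = 4 + \left(3 o + \frac{o^{2}}{3}\right) = 4 + 3 o + \frac{o^{2}}{3}$)
$116 c{\left(T{\left(6 \right)},0 \right)} - 125 = 116 \left(4 + 3 \left(-2\right) + \frac{\left(-2\right)^{2}}{3}\right) - 125 = 116 \left(4 - 6 + \frac{1}{3} \cdot 4\right) - 125 = 116 \left(4 - 6 + \frac{4}{3}\right) - 125 = 116 \left(- \frac{2}{3}\right) - 125 = - \frac{232}{3} - 125 = - \frac{607}{3}$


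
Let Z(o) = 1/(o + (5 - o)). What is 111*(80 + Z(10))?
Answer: 44511/5 ≈ 8902.2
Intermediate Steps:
Z(o) = ⅕ (Z(o) = 1/5 = ⅕)
111*(80 + Z(10)) = 111*(80 + ⅕) = 111*(401/5) = 44511/5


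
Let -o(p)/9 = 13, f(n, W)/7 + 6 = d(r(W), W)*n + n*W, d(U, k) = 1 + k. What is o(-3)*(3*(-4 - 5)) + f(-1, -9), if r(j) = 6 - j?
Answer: 3236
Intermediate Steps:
f(n, W) = -42 + 7*W*n + 7*n*(1 + W) (f(n, W) = -42 + 7*((1 + W)*n + n*W) = -42 + 7*(n*(1 + W) + W*n) = -42 + 7*(W*n + n*(1 + W)) = -42 + (7*W*n + 7*n*(1 + W)) = -42 + 7*W*n + 7*n*(1 + W))
o(p) = -117 (o(p) = -9*13 = -117)
o(-3)*(3*(-4 - 5)) + f(-1, -9) = -351*(-4 - 5) + (-42 + 7*(-1) + 14*(-9)*(-1)) = -351*(-9) + (-42 - 7 + 126) = -117*(-27) + 77 = 3159 + 77 = 3236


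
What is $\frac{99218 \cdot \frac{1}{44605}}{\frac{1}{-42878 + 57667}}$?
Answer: $\frac{1467335002}{44605} \approx 32896.0$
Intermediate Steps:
$\frac{99218 \cdot \frac{1}{44605}}{\frac{1}{-42878 + 57667}} = \frac{99218 \cdot \frac{1}{44605}}{\frac{1}{14789}} = \frac{99218 \frac{1}{\frac{1}{14789}}}{44605} = \frac{99218}{44605} \cdot 14789 = \frac{1467335002}{44605}$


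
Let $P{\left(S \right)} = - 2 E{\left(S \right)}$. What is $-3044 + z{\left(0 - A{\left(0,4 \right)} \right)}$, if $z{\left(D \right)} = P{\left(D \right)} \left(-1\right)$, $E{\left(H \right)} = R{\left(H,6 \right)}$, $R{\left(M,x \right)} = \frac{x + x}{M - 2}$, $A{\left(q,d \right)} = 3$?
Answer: $- \frac{15244}{5} \approx -3048.8$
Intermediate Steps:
$R{\left(M,x \right)} = \frac{2 x}{-2 + M}$
$E{\left(H \right)} = \frac{12}{-2 + H}$ ($E{\left(H \right)} = 2 \cdot 6 \frac{1}{-2 + H} = \frac{12}{-2 + H}$)
$P{\left(S \right)} = - \frac{24}{-2 + S}$ ($P{\left(S \right)} = - 2 \frac{12}{-2 + S} = - \frac{24}{-2 + S}$)
$z{\left(D \right)} = \frac{24}{-2 + D}$ ($z{\left(D \right)} = - \frac{24}{-2 + D} \left(-1\right) = \frac{24}{-2 + D}$)
$-3044 + z{\left(0 - A{\left(0,4 \right)} \right)} = -3044 + \frac{24}{-2 + \left(0 - 3\right)} = -3044 + \frac{24}{-2 - 3} = -3044 + \frac{24}{-5} = -3044 + 24 \left(- \frac{1}{5}\right) = -3044 - \frac{24}{5} = - \frac{15244}{5}$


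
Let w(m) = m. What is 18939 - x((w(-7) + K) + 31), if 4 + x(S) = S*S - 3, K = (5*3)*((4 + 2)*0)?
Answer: 18370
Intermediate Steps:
K = 0 (K = 15*(6*0) = 15*0 = 0)
x(S) = -7 + S**2 (x(S) = -4 + (S*S - 3) = -4 + (S**2 - 3) = -4 + (-3 + S**2) = -7 + S**2)
18939 - x((w(-7) + K) + 31) = 18939 - (-7 + ((-7 + 0) + 31)**2) = 18939 - (-7 + (-7 + 31)**2) = 18939 - (-7 + 24**2) = 18939 - (-7 + 576) = 18939 - 1*569 = 18939 - 569 = 18370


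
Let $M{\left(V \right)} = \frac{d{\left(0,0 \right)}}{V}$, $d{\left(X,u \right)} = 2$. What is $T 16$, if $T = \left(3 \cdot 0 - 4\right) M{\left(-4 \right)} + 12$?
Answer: $224$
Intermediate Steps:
$M{\left(V \right)} = \frac{2}{V}$
$T = 14$ ($T = \left(3 \cdot 0 - 4\right) \frac{2}{-4} + 12 = \left(0 - 4\right) 2 \left(- \frac{1}{4}\right) + 12 = \left(-4\right) \left(- \frac{1}{2}\right) + 12 = 2 + 12 = 14$)
$T 16 = 14 \cdot 16 = 224$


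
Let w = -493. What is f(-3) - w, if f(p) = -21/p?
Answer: 500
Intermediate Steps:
f(-3) - w = -21/(-3) - 1*(-493) = -21*(-⅓) + 493 = 7 + 493 = 500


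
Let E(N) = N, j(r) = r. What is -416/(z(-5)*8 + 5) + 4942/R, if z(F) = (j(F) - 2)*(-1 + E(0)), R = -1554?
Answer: -67709/6771 ≈ -9.9998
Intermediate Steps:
z(F) = 2 - F (z(F) = (F - 2)*(-1 + 0) = (-2 + F)*(-1) = 2 - F)
-416/(z(-5)*8 + 5) + 4942/R = -416/((2 - 1*(-5))*8 + 5) + 4942/(-1554) = -416/((2 + 5)*8 + 5) + 4942*(-1/1554) = -416/(7*8 + 5) - 353/111 = -416/(56 + 5) - 353/111 = -416/61 - 353/111 = -67709/6771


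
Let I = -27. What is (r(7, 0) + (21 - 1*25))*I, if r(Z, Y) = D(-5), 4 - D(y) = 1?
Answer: 27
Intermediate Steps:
D(y) = 3 (D(y) = 4 - 1*1 = 4 - 1 = 3)
r(Z, Y) = 3
(r(7, 0) + (21 - 1*25))*I = (3 + (21 - 1*25))*(-27) = (3 + (21 - 25))*(-27) = (3 - 4)*(-27) = -1*(-27) = 27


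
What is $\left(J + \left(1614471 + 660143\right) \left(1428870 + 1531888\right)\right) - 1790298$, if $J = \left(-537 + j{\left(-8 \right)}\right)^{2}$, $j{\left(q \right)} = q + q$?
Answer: $6734580112923$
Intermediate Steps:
$j{\left(q \right)} = 2 q$
$J = 305809$ ($J = \left(-537 + 2 \left(-8\right)\right)^{2} = \left(-537 - 16\right)^{2} = \left(-553\right)^{2} = 305809$)
$\left(J + \left(1614471 + 660143\right) \left(1428870 + 1531888\right)\right) - 1790298 = \left(305809 + \left(1614471 + 660143\right) \left(1428870 + 1531888\right)\right) - 1790298 = \left(305809 + 2274614 \cdot 2960758\right) - 1790298 = \left(305809 + 6734581597412\right) - 1790298 = 6734581903221 - 1790298 = 6734580112923$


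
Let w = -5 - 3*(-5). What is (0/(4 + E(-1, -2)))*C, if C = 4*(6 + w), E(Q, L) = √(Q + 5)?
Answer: 0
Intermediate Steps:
w = 10 (w = -5 + 15 = 10)
E(Q, L) = √(5 + Q)
C = 64 (C = 4*(6 + 10) = 4*16 = 64)
(0/(4 + E(-1, -2)))*C = (0/(4 + √(5 - 1)))*64 = (0/(4 + √4))*64 = (0/(4 + 2))*64 = (0/6)*64 = (0*(⅙))*64 = 0*64 = 0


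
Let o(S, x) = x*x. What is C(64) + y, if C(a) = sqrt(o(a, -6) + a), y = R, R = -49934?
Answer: -49924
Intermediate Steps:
o(S, x) = x**2
y = -49934
C(a) = sqrt(36 + a) (C(a) = sqrt((-6)**2 + a) = sqrt(36 + a))
C(64) + y = sqrt(36 + 64) - 49934 = sqrt(100) - 49934 = 10 - 49934 = -49924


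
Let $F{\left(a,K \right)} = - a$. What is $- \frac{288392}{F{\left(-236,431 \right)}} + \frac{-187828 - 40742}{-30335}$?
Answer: $- \frac{7368160}{6067} \approx -1214.5$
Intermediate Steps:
$- \frac{288392}{F{\left(-236,431 \right)}} + \frac{-187828 - 40742}{-30335} = - \frac{288392}{\left(-1\right) \left(-236\right)} + \frac{-187828 - 40742}{-30335} = - \frac{288392}{236} - - \frac{45714}{6067} = \left(-288392\right) \frac{1}{236} + \frac{45714}{6067} = -1222 + \frac{45714}{6067} = - \frac{7368160}{6067}$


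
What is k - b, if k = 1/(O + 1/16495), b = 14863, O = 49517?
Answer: -12139844464013/816782916 ≈ -14863.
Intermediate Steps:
k = 16495/816782916 (k = 1/(49517 + 1/16495) = 1/(816782916/16495) = 16495/816782916 ≈ 2.0195e-5)
k - b = 16495/816782916 - 1*14863 = 16495/816782916 - 14863 = -12139844464013/816782916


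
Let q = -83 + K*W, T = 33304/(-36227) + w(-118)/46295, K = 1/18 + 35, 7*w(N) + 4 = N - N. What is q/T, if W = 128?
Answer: -465334525499935/97135251012 ≈ -4790.6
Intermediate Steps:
w(N) = -4/7 (w(N) = -4/7 + (N - N)/7 = -4/7 + (⅐)*0 = -4/7 + 0 = -4/7)
K = 631/18 (K = 1/18 + 35 = 631/18 ≈ 35.056)
T = -10792805668/11739902755 (T = 33304/(-36227) - 4/7/46295 = 33304*(-1/36227) - 4/7*1/46295 = -33304/36227 - 4/324065 = -10792805668/11739902755 ≈ -0.91933)
q = 39637/9 (q = -83 + (631/18)*128 = -83 + 40384/9 = 39637/9 ≈ 4404.1)
q/T = 39637/(9*(-10792805668/11739902755)) = (39637/9)*(-11739902755/10792805668) = -465334525499935/97135251012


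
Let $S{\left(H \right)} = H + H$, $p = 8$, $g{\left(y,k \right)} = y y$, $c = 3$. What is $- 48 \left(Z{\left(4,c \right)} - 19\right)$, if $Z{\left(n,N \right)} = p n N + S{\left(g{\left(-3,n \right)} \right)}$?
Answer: $-4560$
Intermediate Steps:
$g{\left(y,k \right)} = y^{2}$
$S{\left(H \right)} = 2 H$
$Z{\left(n,N \right)} = 18 + 8 N n$ ($Z{\left(n,N \right)} = 8 n N + 2 \left(-3\right)^{2} = 8 N n + 2 \cdot 9 = 8 N n + 18 = 18 + 8 N n$)
$- 48 \left(Z{\left(4,c \right)} - 19\right) = - 48 \left(\left(18 + 8 \cdot 3 \cdot 4\right) - 19\right) = - 48 \left(\left(18 + 96\right) - 19\right) = - 48 \left(114 - 19\right) = \left(-48\right) 95 = -4560$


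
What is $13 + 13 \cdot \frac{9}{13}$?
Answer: $22$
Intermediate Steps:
$13 + 13 \cdot \frac{9}{13} = 13 + 9 = 22$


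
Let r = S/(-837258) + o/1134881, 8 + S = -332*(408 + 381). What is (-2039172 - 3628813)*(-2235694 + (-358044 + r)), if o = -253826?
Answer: 6984485458890349728785530/475094098149 ≈ 1.4701e+13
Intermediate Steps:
S = -261956 (S = -8 - 332*(408 + 381) = -8 - 332*789 = -8 - 261948 = -261956)
r = 42385519064/475094098149 (r = -261956/(-837258) - 253826/1134881 = -261956*(-1/837258) - 253826*1/1134881 = 130978/418629 - 253826/1134881 = 42385519064/475094098149 ≈ 0.089215)
(-2039172 - 3628813)*(-2235694 + (-358044 + r)) = (-2039172 - 3628813)*(-2235694 + (-358044 + 42385519064/475094098149)) = -5667985*(-2235694 - 170104548892141492/475094098149) = -5667985*(-1232269573559271898/475094098149) = 6984485458890349728785530/475094098149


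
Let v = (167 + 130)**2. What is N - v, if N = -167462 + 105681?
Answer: -149990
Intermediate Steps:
v = 88209 (v = 297**2 = 88209)
N = -61781
N - v = -61781 - 1*88209 = -61781 - 88209 = -149990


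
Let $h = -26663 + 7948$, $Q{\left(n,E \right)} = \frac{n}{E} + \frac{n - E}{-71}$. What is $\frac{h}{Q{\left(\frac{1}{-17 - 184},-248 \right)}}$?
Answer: $\frac{13247255544}{2472397} \approx 5358.1$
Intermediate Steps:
$Q{\left(n,E \right)} = - \frac{n}{71} + \frac{E}{71} + \frac{n}{E}$ ($Q{\left(n,E \right)} = \frac{n}{E} + \left(n - E\right) \left(- \frac{1}{71}\right) = \frac{n}{E} + \left(- \frac{n}{71} + \frac{E}{71}\right) = - \frac{n}{71} + \frac{E}{71} + \frac{n}{E}$)
$h = -18715$
$\frac{h}{Q{\left(\frac{1}{-17 - 184},-248 \right)}} = - \frac{18715}{\frac{1}{-248} \left(\frac{1}{-17 - 184} + \frac{1}{71} \left(-248\right) \left(-248 - \frac{1}{-17 - 184}\right)\right)} = - \frac{18715}{\left(- \frac{1}{248}\right) \left(\frac{1}{-201} + \frac{1}{71} \left(-248\right) \left(-248 - \frac{1}{-201}\right)\right)} = - \frac{18715}{\left(- \frac{1}{248}\right) \left(- \frac{1}{201} + \frac{1}{71} \left(-248\right) \left(-248 - - \frac{1}{201}\right)\right)} = - \frac{18715}{\left(- \frac{1}{248}\right) \left(- \frac{1}{201} + \frac{1}{71} \left(-248\right) \left(-248 + \frac{1}{201}\right)\right)} = - \frac{18715}{\left(- \frac{1}{248}\right) \left(- \frac{1}{201} + \frac{1}{71} \left(-248\right) \left(- \frac{49847}{201}\right)\right)} = - \frac{18715}{\left(- \frac{1}{248}\right) \left(- \frac{1}{201} + \frac{12362056}{14271}\right)} = - \frac{18715}{\left(- \frac{1}{248}\right) \frac{12361985}{14271}} = - \frac{18715}{- \frac{12361985}{3539208}} = \left(-18715\right) \left(- \frac{3539208}{12361985}\right) = \frac{13247255544}{2472397}$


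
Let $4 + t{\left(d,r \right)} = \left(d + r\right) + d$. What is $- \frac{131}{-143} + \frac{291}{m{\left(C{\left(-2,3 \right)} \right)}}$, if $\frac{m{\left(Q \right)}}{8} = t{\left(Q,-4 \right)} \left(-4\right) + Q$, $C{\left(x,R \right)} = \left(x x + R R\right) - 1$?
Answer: $\frac{991}{4576} \approx 0.21656$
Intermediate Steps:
$C{\left(x,R \right)} = -1 + R^{2} + x^{2}$ ($C{\left(x,R \right)} = \left(x^{2} + R^{2}\right) - 1 = \left(R^{2} + x^{2}\right) - 1 = -1 + R^{2} + x^{2}$)
$t{\left(d,r \right)} = -4 + r + 2 d$ ($t{\left(d,r \right)} = -4 + \left(\left(d + r\right) + d\right) = -4 + \left(r + 2 d\right) = -4 + r + 2 d$)
$m{\left(Q \right)} = 256 - 56 Q$ ($m{\left(Q \right)} = 8 \left(\left(-4 - 4 + 2 Q\right) \left(-4\right) + Q\right) = 8 \left(\left(-8 + 2 Q\right) \left(-4\right) + Q\right) = 8 \left(\left(32 - 8 Q\right) + Q\right) = 8 \left(32 - 7 Q\right) = 256 - 56 Q$)
$- \frac{131}{-143} + \frac{291}{m{\left(C{\left(-2,3 \right)} \right)}} = - \frac{131}{-143} + \frac{291}{256 - 56 \left(-1 + 3^{2} + \left(-2\right)^{2}\right)} = \left(-131\right) \left(- \frac{1}{143}\right) + \frac{291}{256 - 56 \left(-1 + 9 + 4\right)} = \frac{131}{143} + \frac{291}{256 - 672} = \frac{131}{143} + \frac{291}{-416} = \frac{131}{143} + 291 \left(- \frac{1}{416}\right) = \frac{131}{143} - \frac{291}{416} = \frac{991}{4576}$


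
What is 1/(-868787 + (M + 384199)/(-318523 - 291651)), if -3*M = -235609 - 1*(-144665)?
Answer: -1830522/1590334960355 ≈ -1.1510e-6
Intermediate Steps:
M = 90944/3 (M = -(-235609 - 1*(-144665))/3 = -(-235609 + 144665)/3 = -1/3*(-90944) = 90944/3 ≈ 30315.)
1/(-868787 + (M + 384199)/(-318523 - 291651)) = 1/(-868787 + (90944/3 + 384199)/(-318523 - 291651)) = 1/(-868787 + (1243541/3)/(-610174)) = 1/(-868787 + (1243541/3)*(-1/610174)) = 1/(-868787 - 1243541/1830522) = 1/(-1590334960355/1830522) = -1830522/1590334960355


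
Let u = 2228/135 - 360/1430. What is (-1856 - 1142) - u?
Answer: -58190134/19305 ≈ -3014.3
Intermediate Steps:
u = 313744/19305 (u = 2228*(1/135) - 360*1/1430 = 2228/135 - 36/143 = 313744/19305 ≈ 16.252)
(-1856 - 1142) - u = (-1856 - 1142) - 1*313744/19305 = -2998 - 313744/19305 = -58190134/19305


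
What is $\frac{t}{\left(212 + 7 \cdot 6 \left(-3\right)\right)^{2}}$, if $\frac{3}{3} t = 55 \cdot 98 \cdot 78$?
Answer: $\frac{105105}{1849} \approx 56.844$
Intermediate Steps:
$t = 420420$ ($t = 55 \cdot 98 \cdot 78 = 5390 \cdot 78 = 420420$)
$\frac{t}{\left(212 + 7 \cdot 6 \left(-3\right)\right)^{2}} = \frac{420420}{\left(212 + 7 \cdot 6 \left(-3\right)\right)^{2}} = \frac{420420}{\left(212 + 42 \left(-3\right)\right)^{2}} = \frac{420420}{\left(212 - 126\right)^{2}} = \frac{420420}{86^{2}} = \frac{420420}{7396} = 420420 \cdot \frac{1}{7396} = \frac{105105}{1849}$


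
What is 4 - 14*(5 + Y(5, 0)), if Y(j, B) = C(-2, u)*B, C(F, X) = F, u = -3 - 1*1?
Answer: -66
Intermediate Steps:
u = -4 (u = -3 - 1 = -4)
Y(j, B) = -2*B
4 - 14*(5 + Y(5, 0)) = 4 - 14*(5 - 2*0) = 4 - 14*(5 + 0) = 4 - 14*5 = 4 - 70 = -66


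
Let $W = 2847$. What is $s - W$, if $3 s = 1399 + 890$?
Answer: $-2084$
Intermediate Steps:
$s = 763$ ($s = \frac{1399 + 890}{3} = \frac{1}{3} \cdot 2289 = 763$)
$s - W = 763 - 2847 = -2084$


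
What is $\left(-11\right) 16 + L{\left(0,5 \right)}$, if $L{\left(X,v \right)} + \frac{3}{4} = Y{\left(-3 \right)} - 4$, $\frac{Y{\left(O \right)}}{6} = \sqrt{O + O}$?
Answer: $- \frac{723}{4} + 6 i \sqrt{6} \approx -180.75 + 14.697 i$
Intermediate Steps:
$Y{\left(O \right)} = 6 \sqrt{2} \sqrt{O}$ ($Y{\left(O \right)} = 6 \sqrt{O + O} = 6 \sqrt{2 O} = 6 \sqrt{2} \sqrt{O}$)
$L{\left(X,v \right)} = - \frac{19}{4} + 6 i \sqrt{6}$ ($L{\left(X,v \right)} = - \frac{3}{4} + \left(6 \sqrt{2} \sqrt{-3} - 4\right) = - \frac{3}{4} - \left(4 - 6 \sqrt{2} i \sqrt{3}\right) = - \frac{3}{4} - \left(4 - 6 i \sqrt{6}\right) = - \frac{19}{4} + 6 i \sqrt{6}$)
$\left(-11\right) 16 + L{\left(0,5 \right)} = \left(-11\right) 16 - \left(\frac{19}{4} - 6 i \sqrt{6}\right) = -176 - \left(\frac{19}{4} - 6 i \sqrt{6}\right) = - \frac{723}{4} + 6 i \sqrt{6}$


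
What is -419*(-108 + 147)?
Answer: -16341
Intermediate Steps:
-419*(-108 + 147) = -419*39 = -16341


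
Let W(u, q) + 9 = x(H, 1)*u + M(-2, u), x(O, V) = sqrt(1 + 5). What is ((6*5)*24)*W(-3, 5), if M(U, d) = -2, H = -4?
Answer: -7920 - 2160*sqrt(6) ≈ -13211.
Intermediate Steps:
x(O, V) = sqrt(6)
W(u, q) = -11 + u*sqrt(6) (W(u, q) = -9 + (sqrt(6)*u - 2) = -9 + (u*sqrt(6) - 2) = -9 + (-2 + u*sqrt(6)) = -11 + u*sqrt(6))
((6*5)*24)*W(-3, 5) = ((6*5)*24)*(-11 - 3*sqrt(6)) = (30*24)*(-11 - 3*sqrt(6)) = 720*(-11 - 3*sqrt(6)) = -7920 - 2160*sqrt(6)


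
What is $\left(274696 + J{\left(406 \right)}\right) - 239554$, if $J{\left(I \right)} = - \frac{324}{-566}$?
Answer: $\frac{9945348}{283} \approx 35143.0$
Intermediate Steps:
$J{\left(I \right)} = \frac{162}{283}$ ($J{\left(I \right)} = \left(-324\right) \left(- \frac{1}{566}\right) = \frac{162}{283}$)
$\left(274696 + J{\left(406 \right)}\right) - 239554 = \left(274696 + \frac{162}{283}\right) - 239554 = \frac{77739130}{283} - 239554 = \frac{9945348}{283}$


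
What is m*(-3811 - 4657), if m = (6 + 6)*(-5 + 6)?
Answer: -101616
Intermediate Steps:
m = 12 (m = 12*1 = 12)
m*(-3811 - 4657) = 12*(-3811 - 4657) = 12*(-8468) = -101616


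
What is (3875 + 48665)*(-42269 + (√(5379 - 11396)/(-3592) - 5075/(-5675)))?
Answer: -504113944400/227 - 13135*I*√6017/898 ≈ -2.2208e+9 - 1134.6*I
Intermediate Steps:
(3875 + 48665)*(-42269 + (√(5379 - 11396)/(-3592) - 5075/(-5675))) = 52540*(-42269 + (√(-6017)*(-1/3592) - 5075*(-1/5675))) = 52540*(-42269 + ((I*√6017)*(-1/3592) + 203/227)) = 52540*(-42269 + (-I*√6017/3592 + 203/227)) = 52540*(-42269 + (203/227 - I*√6017/3592)) = 52540*(-9594860/227 - I*√6017/3592) = -504113944400/227 - 13135*I*√6017/898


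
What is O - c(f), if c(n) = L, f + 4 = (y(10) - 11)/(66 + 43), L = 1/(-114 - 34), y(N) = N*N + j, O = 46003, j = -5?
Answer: 6808445/148 ≈ 46003.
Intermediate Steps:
y(N) = -5 + N² (y(N) = N*N - 5 = N² - 5 = -5 + N²)
L = -1/148 (L = 1/(-148) = -1/148 ≈ -0.0067568)
f = -352/109 (f = -4 + ((-5 + 10²) - 11)/(66 + 43) = -4 + ((-5 + 100) - 11)/109 = -4 + (95 - 11)*(1/109) = -4 + 84*(1/109) = -4 + 84/109 = -352/109 ≈ -3.2294)
c(n) = -1/148
O - c(f) = 46003 - 1*(-1/148) = 46003 + 1/148 = 6808445/148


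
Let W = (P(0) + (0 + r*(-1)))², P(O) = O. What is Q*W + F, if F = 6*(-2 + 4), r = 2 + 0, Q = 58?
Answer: 244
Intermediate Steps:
r = 2
F = 12 (F = 6*2 = 12)
W = 4 (W = (0 + (0 + 2*(-1)))² = (0 + (0 - 2))² = (0 - 2)² = (-2)² = 4)
Q*W + F = 58*4 + 12 = 232 + 12 = 244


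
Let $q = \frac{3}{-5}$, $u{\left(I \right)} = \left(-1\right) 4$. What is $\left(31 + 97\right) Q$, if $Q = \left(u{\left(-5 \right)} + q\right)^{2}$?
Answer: $\frac{67712}{25} \approx 2708.5$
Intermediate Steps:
$u{\left(I \right)} = -4$
$q = - \frac{3}{5}$ ($q = 3 \left(- \frac{1}{5}\right) = - \frac{3}{5} \approx -0.6$)
$Q = \frac{529}{25}$ ($Q = \left(-4 - \frac{3}{5}\right)^{2} = \left(- \frac{23}{5}\right)^{2} = \frac{529}{25} \approx 21.16$)
$\left(31 + 97\right) Q = \left(31 + 97\right) \frac{529}{25} = 128 \cdot \frac{529}{25} = \frac{67712}{25}$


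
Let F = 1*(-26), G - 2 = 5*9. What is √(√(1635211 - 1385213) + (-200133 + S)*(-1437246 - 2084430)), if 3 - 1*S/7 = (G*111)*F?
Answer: √(-2639080604232 + 7*√5102) ≈ 1.6245e+6*I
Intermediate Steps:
G = 47 (G = 2 + 5*9 = 2 + 45 = 47)
F = -26
S = 949515 (S = 21 - 7*47*111*(-26) = 21 - 36519*(-26) = 21 - 7*(-135642) = 21 + 949494 = 949515)
√(√(1635211 - 1385213) + (-200133 + S)*(-1437246 - 2084430)) = √(√(1635211 - 1385213) + (-200133 + 949515)*(-1437246 - 2084430)) = √(√249998 + 749382*(-3521676)) = √(7*√5102 - 2639080604232) = √(-2639080604232 + 7*√5102)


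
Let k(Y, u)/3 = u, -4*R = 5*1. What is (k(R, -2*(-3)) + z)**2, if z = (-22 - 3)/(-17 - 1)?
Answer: 121801/324 ≈ 375.93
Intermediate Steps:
R = -5/4 ≈ -1.2500
k(Y, u) = 3*u
z = 25/18 (z = -25/(-18) = -25*(-1/18) = 25/18 ≈ 1.3889)
(k(R, -2*(-3)) + z)**2 = (3*(-2*(-3)) + 25/18)**2 = (3*6 + 25/18)**2 = (18 + 25/18)**2 = (349/18)**2 = 121801/324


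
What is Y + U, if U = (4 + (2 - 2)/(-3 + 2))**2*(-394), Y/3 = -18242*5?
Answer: -279934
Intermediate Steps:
Y = -273630 (Y = 3*(-18242*5) = 3*(-91210) = -273630)
U = -6304 (U = (4 + 0/(-1))**2*(-394) = (4 + 0*(-1))**2*(-394) = (4 + 0)**2*(-394) = 4**2*(-394) = 16*(-394) = -6304)
Y + U = -273630 - 6304 = -279934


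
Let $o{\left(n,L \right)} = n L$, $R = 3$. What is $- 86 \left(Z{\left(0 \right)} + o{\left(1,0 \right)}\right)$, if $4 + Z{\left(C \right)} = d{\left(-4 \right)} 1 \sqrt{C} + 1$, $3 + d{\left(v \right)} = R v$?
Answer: $258$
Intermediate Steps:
$o{\left(n,L \right)} = L n$
$d{\left(v \right)} = -3 + 3 v$
$Z{\left(C \right)} = -3 - 15 \sqrt{C}$ ($Z{\left(C \right)} = -4 + \left(\left(-3 + 3 \left(-4\right)\right) 1 \sqrt{C} + 1\right) = -4 + \left(\left(-3 - 12\right) \sqrt{C} + 1\right) = -4 - \left(-1 + 15 \sqrt{C}\right) = -3 - 15 \sqrt{C}$)
$- 86 \left(Z{\left(0 \right)} + o{\left(1,0 \right)}\right) = - 86 \left(\left(-3 - 15 \sqrt{0}\right) + 0 \cdot 1\right) = - 86 \left(\left(-3 - 0\right) + 0\right) = - 86 \left(\left(-3 + 0\right) + 0\right) = - 86 \left(-3 + 0\right) = \left(-86\right) \left(-3\right) = 258$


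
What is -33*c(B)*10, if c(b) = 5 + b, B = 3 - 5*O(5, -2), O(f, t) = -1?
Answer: -4290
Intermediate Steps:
B = 8 (B = 3 - 5*(-1) = 3 + 5 = 8)
-33*c(B)*10 = -33*(5 + 8)*10 = -33*13*10 = -429*10 = -4290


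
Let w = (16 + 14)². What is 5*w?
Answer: 4500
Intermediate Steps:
w = 900 (w = 30² = 900)
5*w = 5*900 = 4500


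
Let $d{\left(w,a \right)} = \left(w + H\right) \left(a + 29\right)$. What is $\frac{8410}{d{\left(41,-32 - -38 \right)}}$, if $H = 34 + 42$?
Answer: $\frac{1682}{819} \approx 2.0537$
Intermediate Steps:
$H = 76$
$d{\left(w,a \right)} = \left(29 + a\right) \left(76 + w\right)$ ($d{\left(w,a \right)} = \left(w + 76\right) \left(a + 29\right) = \left(76 + w\right) \left(29 + a\right) = \left(29 + a\right) \left(76 + w\right)$)
$\frac{8410}{d{\left(41,-32 - -38 \right)}} = \frac{8410}{2204 + 29 \cdot 41 + 76 \left(-32 - -38\right) + \left(-32 - -38\right) 41} = \frac{8410}{2204 + 1189 + 76 \left(-32 + 38\right) + \left(-32 + 38\right) 41} = \frac{8410}{2204 + 1189 + 76 \cdot 6 + 6 \cdot 41} = \frac{8410}{2204 + 1189 + 456 + 246} = \frac{8410}{4095} = 8410 \cdot \frac{1}{4095} = \frac{1682}{819}$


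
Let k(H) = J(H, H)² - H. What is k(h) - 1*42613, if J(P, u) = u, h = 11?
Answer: -42503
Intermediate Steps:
k(H) = H² - H
k(h) - 1*42613 = 11*(-1 + 11) - 1*42613 = 11*10 - 42613 = 110 - 42613 = -42503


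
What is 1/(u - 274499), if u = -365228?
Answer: -1/639727 ≈ -1.5632e-6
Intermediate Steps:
1/(u - 274499) = 1/(-365228 - 274499) = 1/(-639727) = -1/639727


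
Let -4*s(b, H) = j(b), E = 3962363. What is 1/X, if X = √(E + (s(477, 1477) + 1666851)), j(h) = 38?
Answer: √22516818/11258409 ≈ 0.00042148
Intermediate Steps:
s(b, H) = -19/2 (s(b, H) = -¼*38 = -19/2)
X = √22516818/2 (X = √(3962363 + (-19/2 + 1666851)) = √(3962363 + 3333683/2) = √(11258409/2) = √22516818/2 ≈ 2372.6)
1/X = 1/(√22516818/2) = √22516818/11258409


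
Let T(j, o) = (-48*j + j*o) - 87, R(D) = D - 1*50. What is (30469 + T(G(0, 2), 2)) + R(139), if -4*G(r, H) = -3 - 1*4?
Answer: 60781/2 ≈ 30391.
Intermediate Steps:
R(D) = -50 + D (R(D) = D - 50 = -50 + D)
G(r, H) = 7/4 (G(r, H) = -(-3 - 1*4)/4 = -(-3 - 4)/4 = -¼*(-7) = 7/4)
T(j, o) = -87 - 48*j + j*o
(30469 + T(G(0, 2), 2)) + R(139) = (30469 + (-87 - 48*7/4 + (7/4)*2)) + (-50 + 139) = (30469 + (-87 - 84 + 7/2)) + 89 = (30469 - 335/2) + 89 = 60603/2 + 89 = 60781/2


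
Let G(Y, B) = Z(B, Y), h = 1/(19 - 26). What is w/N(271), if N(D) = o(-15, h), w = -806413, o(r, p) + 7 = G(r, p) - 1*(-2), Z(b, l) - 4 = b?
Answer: 5644891/8 ≈ 7.0561e+5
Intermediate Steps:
Z(b, l) = 4 + b
h = -⅐ (h = 1/(-7) = -⅐ ≈ -0.14286)
G(Y, B) = 4 + B
o(r, p) = -1 + p (o(r, p) = -7 + ((4 + p) - 1*(-2)) = -7 + ((4 + p) + 2) = -7 + (6 + p) = -1 + p)
N(D) = -8/7 (N(D) = -1 - ⅐ = -8/7)
w/N(271) = -806413/(-8/7) = -806413*(-7/8) = 5644891/8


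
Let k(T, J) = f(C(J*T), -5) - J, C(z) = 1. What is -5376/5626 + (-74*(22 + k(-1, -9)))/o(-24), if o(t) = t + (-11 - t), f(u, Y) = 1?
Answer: 6631616/30943 ≈ 214.32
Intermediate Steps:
k(T, J) = 1 - J
o(t) = -11
-5376/5626 + (-74*(22 + k(-1, -9)))/o(-24) = -5376/5626 - 74*(22 + (1 - 1*(-9)))/(-11) = -5376*1/5626 - 74*(22 + (1 + 9))*(-1/11) = -2688/2813 - 74*(22 + 10)*(-1/11) = -2688/2813 - 74*32*(-1/11) = -2688/2813 - 2368*(-1/11) = -2688/2813 + 2368/11 = 6631616/30943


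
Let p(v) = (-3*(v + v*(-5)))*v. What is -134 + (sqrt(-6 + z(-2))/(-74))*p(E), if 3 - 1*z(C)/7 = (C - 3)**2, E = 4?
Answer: -134 - 384*I*sqrt(10)/37 ≈ -134.0 - 32.819*I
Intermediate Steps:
z(C) = 21 - 7*(-3 + C)**2 (z(C) = 21 - 7*(C - 3)**2 = 21 - 7*(-3 + C)**2)
p(v) = 12*v**2 (p(v) = (-3*(v - 5*v))*v = (-(-12)*v)*v = (12*v)*v = 12*v**2)
-134 + (sqrt(-6 + z(-2))/(-74))*p(E) = -134 + (sqrt(-6 + (21 - 7*(-3 - 2)**2))/(-74))*(12*4**2) = -134 + (sqrt(-6 + (21 - 7*(-5)**2))*(-1/74))*(12*16) = -134 + (sqrt(-6 + (21 - 7*25))*(-1/74))*192 = -134 + (sqrt(-6 + (21 - 175))*(-1/74))*192 = -134 + (sqrt(-6 - 154)*(-1/74))*192 = -134 + (sqrt(-160)*(-1/74))*192 = -134 + ((4*I*sqrt(10))*(-1/74))*192 = -134 - 2*I*sqrt(10)/37*192 = -134 - 384*I*sqrt(10)/37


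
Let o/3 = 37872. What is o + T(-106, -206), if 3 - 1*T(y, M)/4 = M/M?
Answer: 113624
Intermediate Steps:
o = 113616 (o = 3*37872 = 113616)
T(y, M) = 8 (T(y, M) = 12 - 4*M/M = 12 - 4*1 = 12 - 4 = 8)
o + T(-106, -206) = 113616 + 8 = 113624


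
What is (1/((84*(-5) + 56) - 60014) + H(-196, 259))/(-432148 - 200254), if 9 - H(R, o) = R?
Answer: -12377489/38183167956 ≈ -0.00032416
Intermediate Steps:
H(R, o) = 9 - R
(1/((84*(-5) + 56) - 60014) + H(-196, 259))/(-432148 - 200254) = (1/((84*(-5) + 56) - 60014) + (9 - 1*(-196)))/(-432148 - 200254) = (1/((-420 + 56) - 60014) + (9 + 196))/(-632402) = (1/(-364 - 60014) + 205)*(-1/632402) = (1/(-60378) + 205)*(-1/632402) = (-1/60378 + 205)*(-1/632402) = (12377489/60378)*(-1/632402) = -12377489/38183167956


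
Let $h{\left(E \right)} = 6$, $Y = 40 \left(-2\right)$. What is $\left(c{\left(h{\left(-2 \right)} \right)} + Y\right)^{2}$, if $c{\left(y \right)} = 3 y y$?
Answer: $784$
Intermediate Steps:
$Y = -80$
$c{\left(y \right)} = 3 y^{2}$
$\left(c{\left(h{\left(-2 \right)} \right)} + Y\right)^{2} = \left(3 \cdot 6^{2} - 80\right)^{2} = \left(3 \cdot 36 - 80\right)^{2} = \left(108 - 80\right)^{2} = 28^{2} = 784$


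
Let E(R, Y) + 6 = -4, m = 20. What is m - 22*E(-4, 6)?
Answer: 240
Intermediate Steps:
E(R, Y) = -10 (E(R, Y) = -6 - 4 = -10)
m - 22*E(-4, 6) = 20 - 22*(-10) = 20 + 220 = 240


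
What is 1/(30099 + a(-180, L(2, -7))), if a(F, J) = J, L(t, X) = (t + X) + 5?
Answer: 1/30099 ≈ 3.3224e-5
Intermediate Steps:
L(t, X) = 5 + X + t (L(t, X) = (X + t) + 5 = 5 + X + t)
1/(30099 + a(-180, L(2, -7))) = 1/(30099 + (5 - 7 + 2)) = 1/(30099 + 0) = 1/30099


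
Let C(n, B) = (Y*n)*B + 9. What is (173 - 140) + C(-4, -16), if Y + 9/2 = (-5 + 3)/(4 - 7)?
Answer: -610/3 ≈ -203.33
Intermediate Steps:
Y = -23/6 (Y = -9/2 + (-5 + 3)/(4 - 7) = -9/2 - 2/(-3) = -9/2 - 2*(-1/3) = -9/2 + 2/3 = -23/6 ≈ -3.8333)
C(n, B) = 9 - 23*B*n/6 (C(n, B) = (-23*n/6)*B + 9 = -23*B*n/6 + 9 = 9 - 23*B*n/6)
(173 - 140) + C(-4, -16) = (173 - 140) + (9 - 23/6*(-16)*(-4)) = 33 + (9 - 736/3) = 33 - 709/3 = -610/3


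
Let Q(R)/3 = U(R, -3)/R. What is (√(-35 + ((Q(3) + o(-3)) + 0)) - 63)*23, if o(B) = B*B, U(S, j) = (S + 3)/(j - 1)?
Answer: -1449 + 23*I*√110/2 ≈ -1449.0 + 120.61*I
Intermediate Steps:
U(S, j) = (3 + S)/(-1 + j)
o(B) = B²
Q(R) = 3*(-¾ - R/4)/R (Q(R) = 3*(((3 + R)/(-1 - 3))/R) = 3*(((3 + R)/(-4))/R) = 3*((-(3 + R)/4)/R) = 3*((-¾ - R/4)/R) = 3*(-¾ - R/4)/R)
(√(-35 + ((Q(3) + o(-3)) + 0)) - 63)*23 = (√(-35 + (((¾)*(-3 - 1*3)/3 + (-3)²) + 0)) - 63)*23 = (√(-35 + (((¾)*(⅓)*(-3 - 3) + 9) + 0)) - 63)*23 = (√(-35 + (((¾)*(⅓)*(-6) + 9) + 0)) - 63)*23 = (√(-35 + ((-3/2 + 9) + 0)) - 63)*23 = (√(-35 + (15/2 + 0)) - 63)*23 = (√(-35 + 15/2) - 63)*23 = (√(-55/2) - 63)*23 = (I*√110/2 - 63)*23 = (-63 + I*√110/2)*23 = -1449 + 23*I*√110/2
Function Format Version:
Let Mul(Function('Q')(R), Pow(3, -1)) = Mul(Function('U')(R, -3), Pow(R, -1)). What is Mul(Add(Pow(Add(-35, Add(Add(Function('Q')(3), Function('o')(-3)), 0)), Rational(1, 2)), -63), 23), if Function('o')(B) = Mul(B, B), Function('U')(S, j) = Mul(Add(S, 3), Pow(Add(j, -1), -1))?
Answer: Add(-1449, Mul(Rational(23, 2), I, Pow(110, Rational(1, 2)))) ≈ Add(-1449.0, Mul(120.61, I))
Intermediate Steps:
Function('U')(S, j) = Mul(Pow(Add(-1, j), -1), Add(3, S)) (Function('U')(S, j) = Mul(Add(3, S), Pow(Add(-1, j), -1)) = Mul(Pow(Add(-1, j), -1), Add(3, S)))
Function('o')(B) = Pow(B, 2)
Function('Q')(R) = Mul(3, Pow(R, -1), Add(Rational(-3, 4), Mul(Rational(-1, 4), R))) (Function('Q')(R) = Mul(3, Mul(Mul(Pow(Add(-1, -3), -1), Add(3, R)), Pow(R, -1))) = Mul(3, Mul(Mul(Pow(-4, -1), Add(3, R)), Pow(R, -1))) = Mul(3, Mul(Mul(Rational(-1, 4), Add(3, R)), Pow(R, -1))) = Mul(3, Mul(Add(Rational(-3, 4), Mul(Rational(-1, 4), R)), Pow(R, -1))) = Mul(3, Mul(Pow(R, -1), Add(Rational(-3, 4), Mul(Rational(-1, 4), R)))) = Mul(3, Pow(R, -1), Add(Rational(-3, 4), Mul(Rational(-1, 4), R))))
Mul(Add(Pow(Add(-35, Add(Add(Function('Q')(3), Function('o')(-3)), 0)), Rational(1, 2)), -63), 23) = Mul(Add(Pow(Add(-35, Add(Add(Mul(Rational(3, 4), Pow(3, -1), Add(-3, Mul(-1, 3))), Pow(-3, 2)), 0)), Rational(1, 2)), -63), 23) = Mul(Add(Pow(Add(-35, Add(Add(Mul(Rational(3, 4), Rational(1, 3), Add(-3, -3)), 9), 0)), Rational(1, 2)), -63), 23) = Mul(Add(Pow(Add(-35, Add(Add(Mul(Rational(3, 4), Rational(1, 3), -6), 9), 0)), Rational(1, 2)), -63), 23) = Mul(Add(Pow(Add(-35, Add(Add(Rational(-3, 2), 9), 0)), Rational(1, 2)), -63), 23) = Mul(Add(Pow(Add(-35, Add(Rational(15, 2), 0)), Rational(1, 2)), -63), 23) = Mul(Add(Pow(Add(-35, Rational(15, 2)), Rational(1, 2)), -63), 23) = Mul(Add(Pow(Rational(-55, 2), Rational(1, 2)), -63), 23) = Mul(Add(Mul(Rational(1, 2), I, Pow(110, Rational(1, 2))), -63), 23) = Mul(Add(-63, Mul(Rational(1, 2), I, Pow(110, Rational(1, 2)))), 23) = Add(-1449, Mul(Rational(23, 2), I, Pow(110, Rational(1, 2))))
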